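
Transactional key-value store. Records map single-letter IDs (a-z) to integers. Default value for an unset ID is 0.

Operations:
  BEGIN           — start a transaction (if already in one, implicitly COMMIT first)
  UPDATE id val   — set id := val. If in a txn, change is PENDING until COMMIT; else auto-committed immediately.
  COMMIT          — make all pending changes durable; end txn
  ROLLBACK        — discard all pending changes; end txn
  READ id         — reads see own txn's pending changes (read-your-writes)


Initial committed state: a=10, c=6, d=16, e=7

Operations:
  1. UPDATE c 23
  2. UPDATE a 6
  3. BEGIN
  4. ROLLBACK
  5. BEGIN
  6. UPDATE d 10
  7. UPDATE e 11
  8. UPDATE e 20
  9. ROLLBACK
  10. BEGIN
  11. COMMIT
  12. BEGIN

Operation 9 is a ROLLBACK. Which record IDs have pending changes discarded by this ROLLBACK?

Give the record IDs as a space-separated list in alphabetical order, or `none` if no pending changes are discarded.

Answer: d e

Derivation:
Initial committed: {a=10, c=6, d=16, e=7}
Op 1: UPDATE c=23 (auto-commit; committed c=23)
Op 2: UPDATE a=6 (auto-commit; committed a=6)
Op 3: BEGIN: in_txn=True, pending={}
Op 4: ROLLBACK: discarded pending []; in_txn=False
Op 5: BEGIN: in_txn=True, pending={}
Op 6: UPDATE d=10 (pending; pending now {d=10})
Op 7: UPDATE e=11 (pending; pending now {d=10, e=11})
Op 8: UPDATE e=20 (pending; pending now {d=10, e=20})
Op 9: ROLLBACK: discarded pending ['d', 'e']; in_txn=False
Op 10: BEGIN: in_txn=True, pending={}
Op 11: COMMIT: merged [] into committed; committed now {a=6, c=23, d=16, e=7}
Op 12: BEGIN: in_txn=True, pending={}
ROLLBACK at op 9 discards: ['d', 'e']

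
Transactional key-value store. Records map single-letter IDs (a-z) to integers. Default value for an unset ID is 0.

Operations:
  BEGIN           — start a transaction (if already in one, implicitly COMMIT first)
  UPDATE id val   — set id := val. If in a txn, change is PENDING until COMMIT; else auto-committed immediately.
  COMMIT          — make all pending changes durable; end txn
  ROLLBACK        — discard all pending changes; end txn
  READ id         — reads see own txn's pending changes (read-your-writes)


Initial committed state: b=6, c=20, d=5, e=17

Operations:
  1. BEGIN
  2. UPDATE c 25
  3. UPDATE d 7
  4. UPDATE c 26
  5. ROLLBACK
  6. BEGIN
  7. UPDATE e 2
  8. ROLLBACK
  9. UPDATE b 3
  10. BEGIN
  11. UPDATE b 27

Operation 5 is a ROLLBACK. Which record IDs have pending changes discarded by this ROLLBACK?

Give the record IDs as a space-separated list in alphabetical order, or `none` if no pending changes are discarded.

Initial committed: {b=6, c=20, d=5, e=17}
Op 1: BEGIN: in_txn=True, pending={}
Op 2: UPDATE c=25 (pending; pending now {c=25})
Op 3: UPDATE d=7 (pending; pending now {c=25, d=7})
Op 4: UPDATE c=26 (pending; pending now {c=26, d=7})
Op 5: ROLLBACK: discarded pending ['c', 'd']; in_txn=False
Op 6: BEGIN: in_txn=True, pending={}
Op 7: UPDATE e=2 (pending; pending now {e=2})
Op 8: ROLLBACK: discarded pending ['e']; in_txn=False
Op 9: UPDATE b=3 (auto-commit; committed b=3)
Op 10: BEGIN: in_txn=True, pending={}
Op 11: UPDATE b=27 (pending; pending now {b=27})
ROLLBACK at op 5 discards: ['c', 'd']

Answer: c d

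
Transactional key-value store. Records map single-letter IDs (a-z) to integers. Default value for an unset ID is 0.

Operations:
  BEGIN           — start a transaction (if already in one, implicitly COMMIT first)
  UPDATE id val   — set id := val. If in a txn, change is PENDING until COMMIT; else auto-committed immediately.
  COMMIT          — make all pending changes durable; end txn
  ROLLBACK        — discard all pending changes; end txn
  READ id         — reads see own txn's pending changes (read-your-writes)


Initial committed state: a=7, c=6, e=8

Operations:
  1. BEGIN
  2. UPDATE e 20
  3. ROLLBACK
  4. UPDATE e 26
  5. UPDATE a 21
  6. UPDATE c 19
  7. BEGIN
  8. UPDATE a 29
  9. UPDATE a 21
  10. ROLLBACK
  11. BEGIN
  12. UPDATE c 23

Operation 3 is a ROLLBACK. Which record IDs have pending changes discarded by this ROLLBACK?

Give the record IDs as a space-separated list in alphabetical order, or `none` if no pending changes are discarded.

Initial committed: {a=7, c=6, e=8}
Op 1: BEGIN: in_txn=True, pending={}
Op 2: UPDATE e=20 (pending; pending now {e=20})
Op 3: ROLLBACK: discarded pending ['e']; in_txn=False
Op 4: UPDATE e=26 (auto-commit; committed e=26)
Op 5: UPDATE a=21 (auto-commit; committed a=21)
Op 6: UPDATE c=19 (auto-commit; committed c=19)
Op 7: BEGIN: in_txn=True, pending={}
Op 8: UPDATE a=29 (pending; pending now {a=29})
Op 9: UPDATE a=21 (pending; pending now {a=21})
Op 10: ROLLBACK: discarded pending ['a']; in_txn=False
Op 11: BEGIN: in_txn=True, pending={}
Op 12: UPDATE c=23 (pending; pending now {c=23})
ROLLBACK at op 3 discards: ['e']

Answer: e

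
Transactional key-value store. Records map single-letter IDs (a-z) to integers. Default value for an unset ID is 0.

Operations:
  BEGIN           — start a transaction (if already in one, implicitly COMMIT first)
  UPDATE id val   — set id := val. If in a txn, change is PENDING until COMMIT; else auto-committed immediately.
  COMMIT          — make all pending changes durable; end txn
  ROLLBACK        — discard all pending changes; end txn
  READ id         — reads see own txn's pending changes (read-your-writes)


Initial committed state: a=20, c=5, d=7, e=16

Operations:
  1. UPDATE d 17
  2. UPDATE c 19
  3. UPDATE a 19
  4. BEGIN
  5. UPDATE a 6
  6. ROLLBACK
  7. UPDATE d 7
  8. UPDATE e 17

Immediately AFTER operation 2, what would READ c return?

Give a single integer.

Initial committed: {a=20, c=5, d=7, e=16}
Op 1: UPDATE d=17 (auto-commit; committed d=17)
Op 2: UPDATE c=19 (auto-commit; committed c=19)
After op 2: visible(c) = 19 (pending={}, committed={a=20, c=19, d=17, e=16})

Answer: 19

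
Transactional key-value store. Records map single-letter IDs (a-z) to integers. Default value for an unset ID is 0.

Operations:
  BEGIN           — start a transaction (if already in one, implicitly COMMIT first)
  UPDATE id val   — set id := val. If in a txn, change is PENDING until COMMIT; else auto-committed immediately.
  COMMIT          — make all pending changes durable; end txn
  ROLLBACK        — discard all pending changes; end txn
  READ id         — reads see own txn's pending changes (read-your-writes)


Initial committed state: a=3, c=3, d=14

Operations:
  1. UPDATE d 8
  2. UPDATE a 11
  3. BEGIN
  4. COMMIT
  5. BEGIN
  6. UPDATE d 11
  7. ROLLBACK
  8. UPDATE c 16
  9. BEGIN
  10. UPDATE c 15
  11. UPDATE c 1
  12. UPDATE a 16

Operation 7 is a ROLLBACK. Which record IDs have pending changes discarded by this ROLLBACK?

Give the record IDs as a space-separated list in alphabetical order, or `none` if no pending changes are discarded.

Answer: d

Derivation:
Initial committed: {a=3, c=3, d=14}
Op 1: UPDATE d=8 (auto-commit; committed d=8)
Op 2: UPDATE a=11 (auto-commit; committed a=11)
Op 3: BEGIN: in_txn=True, pending={}
Op 4: COMMIT: merged [] into committed; committed now {a=11, c=3, d=8}
Op 5: BEGIN: in_txn=True, pending={}
Op 6: UPDATE d=11 (pending; pending now {d=11})
Op 7: ROLLBACK: discarded pending ['d']; in_txn=False
Op 8: UPDATE c=16 (auto-commit; committed c=16)
Op 9: BEGIN: in_txn=True, pending={}
Op 10: UPDATE c=15 (pending; pending now {c=15})
Op 11: UPDATE c=1 (pending; pending now {c=1})
Op 12: UPDATE a=16 (pending; pending now {a=16, c=1})
ROLLBACK at op 7 discards: ['d']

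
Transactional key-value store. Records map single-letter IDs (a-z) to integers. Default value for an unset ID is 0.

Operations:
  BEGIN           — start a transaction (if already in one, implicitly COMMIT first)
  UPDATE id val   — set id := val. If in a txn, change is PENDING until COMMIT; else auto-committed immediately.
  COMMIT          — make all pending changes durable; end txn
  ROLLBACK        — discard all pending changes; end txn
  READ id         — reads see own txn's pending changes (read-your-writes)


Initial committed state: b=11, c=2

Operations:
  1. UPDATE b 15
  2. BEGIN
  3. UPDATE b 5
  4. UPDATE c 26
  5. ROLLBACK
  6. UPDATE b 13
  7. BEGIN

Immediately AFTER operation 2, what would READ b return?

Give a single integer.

Answer: 15

Derivation:
Initial committed: {b=11, c=2}
Op 1: UPDATE b=15 (auto-commit; committed b=15)
Op 2: BEGIN: in_txn=True, pending={}
After op 2: visible(b) = 15 (pending={}, committed={b=15, c=2})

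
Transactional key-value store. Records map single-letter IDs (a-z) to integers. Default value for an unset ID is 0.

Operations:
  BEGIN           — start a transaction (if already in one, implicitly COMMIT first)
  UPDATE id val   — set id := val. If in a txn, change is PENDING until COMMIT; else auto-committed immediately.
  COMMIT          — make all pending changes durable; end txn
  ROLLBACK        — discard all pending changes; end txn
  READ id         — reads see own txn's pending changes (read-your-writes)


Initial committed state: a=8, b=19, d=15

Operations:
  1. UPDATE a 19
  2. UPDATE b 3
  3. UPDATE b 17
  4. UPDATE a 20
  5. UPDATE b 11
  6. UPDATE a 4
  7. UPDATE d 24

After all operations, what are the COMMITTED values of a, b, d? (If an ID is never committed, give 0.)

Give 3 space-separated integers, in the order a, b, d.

Answer: 4 11 24

Derivation:
Initial committed: {a=8, b=19, d=15}
Op 1: UPDATE a=19 (auto-commit; committed a=19)
Op 2: UPDATE b=3 (auto-commit; committed b=3)
Op 3: UPDATE b=17 (auto-commit; committed b=17)
Op 4: UPDATE a=20 (auto-commit; committed a=20)
Op 5: UPDATE b=11 (auto-commit; committed b=11)
Op 6: UPDATE a=4 (auto-commit; committed a=4)
Op 7: UPDATE d=24 (auto-commit; committed d=24)
Final committed: {a=4, b=11, d=24}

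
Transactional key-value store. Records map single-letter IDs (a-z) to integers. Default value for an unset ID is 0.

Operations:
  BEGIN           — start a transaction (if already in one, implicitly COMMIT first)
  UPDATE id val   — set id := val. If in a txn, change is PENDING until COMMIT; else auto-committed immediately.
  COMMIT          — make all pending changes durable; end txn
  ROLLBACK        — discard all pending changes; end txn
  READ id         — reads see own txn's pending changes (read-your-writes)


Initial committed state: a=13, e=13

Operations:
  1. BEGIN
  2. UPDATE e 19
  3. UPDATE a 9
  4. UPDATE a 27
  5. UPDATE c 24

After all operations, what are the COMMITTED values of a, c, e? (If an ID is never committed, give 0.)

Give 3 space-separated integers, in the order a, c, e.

Answer: 13 0 13

Derivation:
Initial committed: {a=13, e=13}
Op 1: BEGIN: in_txn=True, pending={}
Op 2: UPDATE e=19 (pending; pending now {e=19})
Op 3: UPDATE a=9 (pending; pending now {a=9, e=19})
Op 4: UPDATE a=27 (pending; pending now {a=27, e=19})
Op 5: UPDATE c=24 (pending; pending now {a=27, c=24, e=19})
Final committed: {a=13, e=13}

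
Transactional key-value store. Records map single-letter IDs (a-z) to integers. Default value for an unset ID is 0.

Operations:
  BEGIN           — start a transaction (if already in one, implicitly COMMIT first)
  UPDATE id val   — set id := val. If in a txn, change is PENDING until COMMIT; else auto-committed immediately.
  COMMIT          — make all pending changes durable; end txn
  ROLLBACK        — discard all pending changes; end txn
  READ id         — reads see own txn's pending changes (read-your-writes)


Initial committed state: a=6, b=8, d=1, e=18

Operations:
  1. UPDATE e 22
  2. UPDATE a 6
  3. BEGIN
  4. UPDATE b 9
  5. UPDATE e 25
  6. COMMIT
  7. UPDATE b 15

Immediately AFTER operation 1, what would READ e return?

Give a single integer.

Answer: 22

Derivation:
Initial committed: {a=6, b=8, d=1, e=18}
Op 1: UPDATE e=22 (auto-commit; committed e=22)
After op 1: visible(e) = 22 (pending={}, committed={a=6, b=8, d=1, e=22})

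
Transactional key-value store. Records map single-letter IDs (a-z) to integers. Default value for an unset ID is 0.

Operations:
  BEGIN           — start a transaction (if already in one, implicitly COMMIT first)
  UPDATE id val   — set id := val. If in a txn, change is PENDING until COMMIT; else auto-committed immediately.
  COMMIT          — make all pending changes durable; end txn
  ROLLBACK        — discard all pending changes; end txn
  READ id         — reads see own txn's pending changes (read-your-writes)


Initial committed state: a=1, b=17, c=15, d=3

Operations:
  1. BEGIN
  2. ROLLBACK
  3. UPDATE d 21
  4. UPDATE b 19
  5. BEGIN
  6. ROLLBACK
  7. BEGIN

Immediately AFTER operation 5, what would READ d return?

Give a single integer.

Initial committed: {a=1, b=17, c=15, d=3}
Op 1: BEGIN: in_txn=True, pending={}
Op 2: ROLLBACK: discarded pending []; in_txn=False
Op 3: UPDATE d=21 (auto-commit; committed d=21)
Op 4: UPDATE b=19 (auto-commit; committed b=19)
Op 5: BEGIN: in_txn=True, pending={}
After op 5: visible(d) = 21 (pending={}, committed={a=1, b=19, c=15, d=21})

Answer: 21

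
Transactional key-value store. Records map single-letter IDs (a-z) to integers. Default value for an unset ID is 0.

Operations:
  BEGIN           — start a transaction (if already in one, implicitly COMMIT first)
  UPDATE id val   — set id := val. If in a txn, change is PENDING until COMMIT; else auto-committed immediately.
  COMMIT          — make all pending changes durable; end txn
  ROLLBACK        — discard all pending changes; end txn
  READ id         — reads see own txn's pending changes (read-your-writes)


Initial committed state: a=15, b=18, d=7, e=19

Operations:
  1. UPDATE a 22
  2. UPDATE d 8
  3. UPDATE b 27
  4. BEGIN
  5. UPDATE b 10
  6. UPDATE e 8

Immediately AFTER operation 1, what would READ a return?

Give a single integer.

Initial committed: {a=15, b=18, d=7, e=19}
Op 1: UPDATE a=22 (auto-commit; committed a=22)
After op 1: visible(a) = 22 (pending={}, committed={a=22, b=18, d=7, e=19})

Answer: 22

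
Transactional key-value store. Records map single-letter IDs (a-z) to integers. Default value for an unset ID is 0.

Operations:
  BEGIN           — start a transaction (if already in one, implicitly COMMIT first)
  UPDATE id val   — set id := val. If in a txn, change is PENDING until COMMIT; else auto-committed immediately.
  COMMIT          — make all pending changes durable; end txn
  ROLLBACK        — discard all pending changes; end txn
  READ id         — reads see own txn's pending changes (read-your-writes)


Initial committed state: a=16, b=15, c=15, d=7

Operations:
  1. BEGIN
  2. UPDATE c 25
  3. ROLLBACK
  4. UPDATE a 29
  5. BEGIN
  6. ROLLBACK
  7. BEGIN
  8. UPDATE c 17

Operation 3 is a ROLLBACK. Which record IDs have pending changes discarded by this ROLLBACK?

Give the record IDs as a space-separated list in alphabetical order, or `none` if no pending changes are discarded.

Answer: c

Derivation:
Initial committed: {a=16, b=15, c=15, d=7}
Op 1: BEGIN: in_txn=True, pending={}
Op 2: UPDATE c=25 (pending; pending now {c=25})
Op 3: ROLLBACK: discarded pending ['c']; in_txn=False
Op 4: UPDATE a=29 (auto-commit; committed a=29)
Op 5: BEGIN: in_txn=True, pending={}
Op 6: ROLLBACK: discarded pending []; in_txn=False
Op 7: BEGIN: in_txn=True, pending={}
Op 8: UPDATE c=17 (pending; pending now {c=17})
ROLLBACK at op 3 discards: ['c']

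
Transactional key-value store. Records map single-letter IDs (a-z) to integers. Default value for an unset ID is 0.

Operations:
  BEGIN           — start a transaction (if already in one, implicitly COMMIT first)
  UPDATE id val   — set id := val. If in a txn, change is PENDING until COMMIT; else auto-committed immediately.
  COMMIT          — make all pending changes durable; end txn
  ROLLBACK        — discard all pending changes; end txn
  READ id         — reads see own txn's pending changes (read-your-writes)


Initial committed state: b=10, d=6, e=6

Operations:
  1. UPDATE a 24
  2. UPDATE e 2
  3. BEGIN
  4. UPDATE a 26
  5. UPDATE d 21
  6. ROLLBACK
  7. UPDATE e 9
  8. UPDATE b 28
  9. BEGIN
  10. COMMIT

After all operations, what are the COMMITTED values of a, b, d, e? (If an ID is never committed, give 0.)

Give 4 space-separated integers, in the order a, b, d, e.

Initial committed: {b=10, d=6, e=6}
Op 1: UPDATE a=24 (auto-commit; committed a=24)
Op 2: UPDATE e=2 (auto-commit; committed e=2)
Op 3: BEGIN: in_txn=True, pending={}
Op 4: UPDATE a=26 (pending; pending now {a=26})
Op 5: UPDATE d=21 (pending; pending now {a=26, d=21})
Op 6: ROLLBACK: discarded pending ['a', 'd']; in_txn=False
Op 7: UPDATE e=9 (auto-commit; committed e=9)
Op 8: UPDATE b=28 (auto-commit; committed b=28)
Op 9: BEGIN: in_txn=True, pending={}
Op 10: COMMIT: merged [] into committed; committed now {a=24, b=28, d=6, e=9}
Final committed: {a=24, b=28, d=6, e=9}

Answer: 24 28 6 9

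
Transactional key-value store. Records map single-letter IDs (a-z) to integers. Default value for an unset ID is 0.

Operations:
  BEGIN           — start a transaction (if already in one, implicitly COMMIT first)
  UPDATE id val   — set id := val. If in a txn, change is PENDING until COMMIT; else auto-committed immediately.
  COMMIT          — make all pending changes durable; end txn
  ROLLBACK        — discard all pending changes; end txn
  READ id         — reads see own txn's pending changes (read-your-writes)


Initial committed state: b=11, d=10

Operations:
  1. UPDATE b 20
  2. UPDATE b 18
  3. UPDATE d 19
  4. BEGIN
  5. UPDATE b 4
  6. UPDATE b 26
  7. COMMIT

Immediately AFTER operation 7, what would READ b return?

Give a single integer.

Initial committed: {b=11, d=10}
Op 1: UPDATE b=20 (auto-commit; committed b=20)
Op 2: UPDATE b=18 (auto-commit; committed b=18)
Op 3: UPDATE d=19 (auto-commit; committed d=19)
Op 4: BEGIN: in_txn=True, pending={}
Op 5: UPDATE b=4 (pending; pending now {b=4})
Op 6: UPDATE b=26 (pending; pending now {b=26})
Op 7: COMMIT: merged ['b'] into committed; committed now {b=26, d=19}
After op 7: visible(b) = 26 (pending={}, committed={b=26, d=19})

Answer: 26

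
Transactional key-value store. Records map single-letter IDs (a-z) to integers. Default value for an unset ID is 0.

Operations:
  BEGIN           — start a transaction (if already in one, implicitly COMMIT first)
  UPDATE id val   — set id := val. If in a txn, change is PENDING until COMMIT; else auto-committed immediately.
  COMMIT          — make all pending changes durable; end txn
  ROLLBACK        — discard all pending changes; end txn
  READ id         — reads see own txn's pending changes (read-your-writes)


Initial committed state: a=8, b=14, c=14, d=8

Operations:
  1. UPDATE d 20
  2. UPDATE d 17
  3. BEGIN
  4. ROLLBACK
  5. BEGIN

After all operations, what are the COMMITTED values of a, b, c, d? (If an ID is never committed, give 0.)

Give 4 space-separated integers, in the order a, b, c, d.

Initial committed: {a=8, b=14, c=14, d=8}
Op 1: UPDATE d=20 (auto-commit; committed d=20)
Op 2: UPDATE d=17 (auto-commit; committed d=17)
Op 3: BEGIN: in_txn=True, pending={}
Op 4: ROLLBACK: discarded pending []; in_txn=False
Op 5: BEGIN: in_txn=True, pending={}
Final committed: {a=8, b=14, c=14, d=17}

Answer: 8 14 14 17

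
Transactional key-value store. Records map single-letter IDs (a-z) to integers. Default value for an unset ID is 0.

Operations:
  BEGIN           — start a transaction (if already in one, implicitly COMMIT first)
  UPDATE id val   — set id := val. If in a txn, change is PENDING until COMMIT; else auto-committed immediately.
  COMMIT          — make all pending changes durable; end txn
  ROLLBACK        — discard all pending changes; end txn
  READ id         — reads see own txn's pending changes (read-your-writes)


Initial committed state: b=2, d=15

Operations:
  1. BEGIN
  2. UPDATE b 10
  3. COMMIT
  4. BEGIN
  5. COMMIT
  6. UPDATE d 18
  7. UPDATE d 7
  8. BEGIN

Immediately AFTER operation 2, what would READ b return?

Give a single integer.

Answer: 10

Derivation:
Initial committed: {b=2, d=15}
Op 1: BEGIN: in_txn=True, pending={}
Op 2: UPDATE b=10 (pending; pending now {b=10})
After op 2: visible(b) = 10 (pending={b=10}, committed={b=2, d=15})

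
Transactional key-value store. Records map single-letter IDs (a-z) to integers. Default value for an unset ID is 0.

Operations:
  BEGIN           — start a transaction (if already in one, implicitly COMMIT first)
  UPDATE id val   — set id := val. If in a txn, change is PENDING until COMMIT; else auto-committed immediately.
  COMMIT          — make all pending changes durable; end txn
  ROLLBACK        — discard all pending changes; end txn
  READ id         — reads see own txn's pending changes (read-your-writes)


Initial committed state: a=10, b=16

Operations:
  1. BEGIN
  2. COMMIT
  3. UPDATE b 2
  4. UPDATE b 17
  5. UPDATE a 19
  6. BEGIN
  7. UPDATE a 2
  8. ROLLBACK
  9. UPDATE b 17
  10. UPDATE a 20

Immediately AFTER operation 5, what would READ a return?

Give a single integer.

Answer: 19

Derivation:
Initial committed: {a=10, b=16}
Op 1: BEGIN: in_txn=True, pending={}
Op 2: COMMIT: merged [] into committed; committed now {a=10, b=16}
Op 3: UPDATE b=2 (auto-commit; committed b=2)
Op 4: UPDATE b=17 (auto-commit; committed b=17)
Op 5: UPDATE a=19 (auto-commit; committed a=19)
After op 5: visible(a) = 19 (pending={}, committed={a=19, b=17})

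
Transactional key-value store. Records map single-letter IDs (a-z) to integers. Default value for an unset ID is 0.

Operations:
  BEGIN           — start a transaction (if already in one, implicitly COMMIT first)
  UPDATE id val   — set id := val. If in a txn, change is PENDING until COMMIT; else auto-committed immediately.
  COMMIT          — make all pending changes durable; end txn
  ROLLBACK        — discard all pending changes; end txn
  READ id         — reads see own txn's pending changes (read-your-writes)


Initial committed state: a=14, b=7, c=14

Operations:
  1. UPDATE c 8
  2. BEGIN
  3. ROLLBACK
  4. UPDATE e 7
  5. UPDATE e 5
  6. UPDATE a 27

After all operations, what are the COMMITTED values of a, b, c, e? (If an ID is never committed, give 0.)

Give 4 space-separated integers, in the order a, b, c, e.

Answer: 27 7 8 5

Derivation:
Initial committed: {a=14, b=7, c=14}
Op 1: UPDATE c=8 (auto-commit; committed c=8)
Op 2: BEGIN: in_txn=True, pending={}
Op 3: ROLLBACK: discarded pending []; in_txn=False
Op 4: UPDATE e=7 (auto-commit; committed e=7)
Op 5: UPDATE e=5 (auto-commit; committed e=5)
Op 6: UPDATE a=27 (auto-commit; committed a=27)
Final committed: {a=27, b=7, c=8, e=5}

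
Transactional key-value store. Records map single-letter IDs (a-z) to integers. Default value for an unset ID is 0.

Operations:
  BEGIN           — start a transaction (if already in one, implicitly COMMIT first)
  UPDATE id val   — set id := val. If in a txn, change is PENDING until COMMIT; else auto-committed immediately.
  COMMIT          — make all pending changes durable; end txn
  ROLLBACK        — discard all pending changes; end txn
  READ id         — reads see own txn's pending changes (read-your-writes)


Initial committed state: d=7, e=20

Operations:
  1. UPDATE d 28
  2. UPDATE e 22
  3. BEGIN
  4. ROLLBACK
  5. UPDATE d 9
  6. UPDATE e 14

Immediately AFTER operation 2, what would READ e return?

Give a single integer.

Answer: 22

Derivation:
Initial committed: {d=7, e=20}
Op 1: UPDATE d=28 (auto-commit; committed d=28)
Op 2: UPDATE e=22 (auto-commit; committed e=22)
After op 2: visible(e) = 22 (pending={}, committed={d=28, e=22})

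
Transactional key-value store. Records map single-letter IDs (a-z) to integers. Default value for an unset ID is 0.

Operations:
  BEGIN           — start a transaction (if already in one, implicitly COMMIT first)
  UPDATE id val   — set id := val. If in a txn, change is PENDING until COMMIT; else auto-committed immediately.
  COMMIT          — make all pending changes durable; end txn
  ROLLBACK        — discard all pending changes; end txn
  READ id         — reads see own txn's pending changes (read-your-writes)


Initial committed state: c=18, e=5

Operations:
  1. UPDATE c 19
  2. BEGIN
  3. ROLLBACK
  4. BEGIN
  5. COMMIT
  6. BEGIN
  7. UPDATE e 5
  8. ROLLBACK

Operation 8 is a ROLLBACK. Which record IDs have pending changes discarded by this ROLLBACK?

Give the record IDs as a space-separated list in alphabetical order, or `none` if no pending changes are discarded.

Initial committed: {c=18, e=5}
Op 1: UPDATE c=19 (auto-commit; committed c=19)
Op 2: BEGIN: in_txn=True, pending={}
Op 3: ROLLBACK: discarded pending []; in_txn=False
Op 4: BEGIN: in_txn=True, pending={}
Op 5: COMMIT: merged [] into committed; committed now {c=19, e=5}
Op 6: BEGIN: in_txn=True, pending={}
Op 7: UPDATE e=5 (pending; pending now {e=5})
Op 8: ROLLBACK: discarded pending ['e']; in_txn=False
ROLLBACK at op 8 discards: ['e']

Answer: e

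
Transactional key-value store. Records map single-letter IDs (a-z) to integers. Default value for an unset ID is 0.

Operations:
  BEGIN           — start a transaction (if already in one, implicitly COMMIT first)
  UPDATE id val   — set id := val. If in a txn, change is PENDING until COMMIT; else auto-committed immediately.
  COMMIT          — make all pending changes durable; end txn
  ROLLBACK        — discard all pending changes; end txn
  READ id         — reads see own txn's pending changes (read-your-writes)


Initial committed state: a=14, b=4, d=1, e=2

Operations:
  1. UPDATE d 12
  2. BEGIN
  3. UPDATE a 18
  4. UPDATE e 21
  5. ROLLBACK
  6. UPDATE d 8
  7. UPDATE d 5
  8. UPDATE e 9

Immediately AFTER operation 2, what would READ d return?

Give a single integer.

Answer: 12

Derivation:
Initial committed: {a=14, b=4, d=1, e=2}
Op 1: UPDATE d=12 (auto-commit; committed d=12)
Op 2: BEGIN: in_txn=True, pending={}
After op 2: visible(d) = 12 (pending={}, committed={a=14, b=4, d=12, e=2})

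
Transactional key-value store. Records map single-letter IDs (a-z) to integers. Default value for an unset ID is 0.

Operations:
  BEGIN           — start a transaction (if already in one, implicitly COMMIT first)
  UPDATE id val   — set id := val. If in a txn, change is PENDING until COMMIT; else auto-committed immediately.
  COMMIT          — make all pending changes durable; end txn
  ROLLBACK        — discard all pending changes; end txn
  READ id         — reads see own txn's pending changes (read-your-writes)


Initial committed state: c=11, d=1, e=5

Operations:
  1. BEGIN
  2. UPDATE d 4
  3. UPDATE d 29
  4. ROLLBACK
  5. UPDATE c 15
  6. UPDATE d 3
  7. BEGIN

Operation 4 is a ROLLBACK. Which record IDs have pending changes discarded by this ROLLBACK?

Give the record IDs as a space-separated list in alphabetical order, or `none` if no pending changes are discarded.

Initial committed: {c=11, d=1, e=5}
Op 1: BEGIN: in_txn=True, pending={}
Op 2: UPDATE d=4 (pending; pending now {d=4})
Op 3: UPDATE d=29 (pending; pending now {d=29})
Op 4: ROLLBACK: discarded pending ['d']; in_txn=False
Op 5: UPDATE c=15 (auto-commit; committed c=15)
Op 6: UPDATE d=3 (auto-commit; committed d=3)
Op 7: BEGIN: in_txn=True, pending={}
ROLLBACK at op 4 discards: ['d']

Answer: d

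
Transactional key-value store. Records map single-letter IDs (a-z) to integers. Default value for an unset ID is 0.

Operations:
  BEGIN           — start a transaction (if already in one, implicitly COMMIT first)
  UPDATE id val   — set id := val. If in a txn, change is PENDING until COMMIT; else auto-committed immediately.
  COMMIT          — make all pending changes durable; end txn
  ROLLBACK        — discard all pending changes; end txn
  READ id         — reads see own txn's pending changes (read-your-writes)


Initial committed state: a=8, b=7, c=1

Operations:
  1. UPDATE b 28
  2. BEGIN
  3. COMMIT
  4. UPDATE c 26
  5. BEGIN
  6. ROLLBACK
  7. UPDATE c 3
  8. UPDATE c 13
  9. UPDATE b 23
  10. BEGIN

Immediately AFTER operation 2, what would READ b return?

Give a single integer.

Answer: 28

Derivation:
Initial committed: {a=8, b=7, c=1}
Op 1: UPDATE b=28 (auto-commit; committed b=28)
Op 2: BEGIN: in_txn=True, pending={}
After op 2: visible(b) = 28 (pending={}, committed={a=8, b=28, c=1})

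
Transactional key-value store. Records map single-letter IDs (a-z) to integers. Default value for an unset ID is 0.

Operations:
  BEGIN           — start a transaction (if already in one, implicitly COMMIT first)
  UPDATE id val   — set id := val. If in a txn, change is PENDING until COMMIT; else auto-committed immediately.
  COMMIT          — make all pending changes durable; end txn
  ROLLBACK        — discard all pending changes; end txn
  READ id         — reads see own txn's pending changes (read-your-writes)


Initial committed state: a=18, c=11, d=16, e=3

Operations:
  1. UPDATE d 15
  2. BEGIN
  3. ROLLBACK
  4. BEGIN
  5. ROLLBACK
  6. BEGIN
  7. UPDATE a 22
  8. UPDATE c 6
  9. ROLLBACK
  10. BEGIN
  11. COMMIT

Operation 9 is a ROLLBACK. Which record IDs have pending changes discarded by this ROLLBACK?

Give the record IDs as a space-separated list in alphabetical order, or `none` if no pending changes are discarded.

Initial committed: {a=18, c=11, d=16, e=3}
Op 1: UPDATE d=15 (auto-commit; committed d=15)
Op 2: BEGIN: in_txn=True, pending={}
Op 3: ROLLBACK: discarded pending []; in_txn=False
Op 4: BEGIN: in_txn=True, pending={}
Op 5: ROLLBACK: discarded pending []; in_txn=False
Op 6: BEGIN: in_txn=True, pending={}
Op 7: UPDATE a=22 (pending; pending now {a=22})
Op 8: UPDATE c=6 (pending; pending now {a=22, c=6})
Op 9: ROLLBACK: discarded pending ['a', 'c']; in_txn=False
Op 10: BEGIN: in_txn=True, pending={}
Op 11: COMMIT: merged [] into committed; committed now {a=18, c=11, d=15, e=3}
ROLLBACK at op 9 discards: ['a', 'c']

Answer: a c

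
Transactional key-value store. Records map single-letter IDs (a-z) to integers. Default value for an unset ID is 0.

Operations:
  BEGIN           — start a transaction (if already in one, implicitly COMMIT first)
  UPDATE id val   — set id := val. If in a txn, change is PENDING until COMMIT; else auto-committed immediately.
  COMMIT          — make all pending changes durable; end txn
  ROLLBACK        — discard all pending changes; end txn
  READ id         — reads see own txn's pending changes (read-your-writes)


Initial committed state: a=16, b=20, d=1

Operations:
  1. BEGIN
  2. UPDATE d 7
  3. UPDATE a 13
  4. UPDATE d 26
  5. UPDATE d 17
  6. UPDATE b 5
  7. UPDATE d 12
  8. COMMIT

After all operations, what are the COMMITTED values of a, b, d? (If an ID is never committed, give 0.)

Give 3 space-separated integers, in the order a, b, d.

Answer: 13 5 12

Derivation:
Initial committed: {a=16, b=20, d=1}
Op 1: BEGIN: in_txn=True, pending={}
Op 2: UPDATE d=7 (pending; pending now {d=7})
Op 3: UPDATE a=13 (pending; pending now {a=13, d=7})
Op 4: UPDATE d=26 (pending; pending now {a=13, d=26})
Op 5: UPDATE d=17 (pending; pending now {a=13, d=17})
Op 6: UPDATE b=5 (pending; pending now {a=13, b=5, d=17})
Op 7: UPDATE d=12 (pending; pending now {a=13, b=5, d=12})
Op 8: COMMIT: merged ['a', 'b', 'd'] into committed; committed now {a=13, b=5, d=12}
Final committed: {a=13, b=5, d=12}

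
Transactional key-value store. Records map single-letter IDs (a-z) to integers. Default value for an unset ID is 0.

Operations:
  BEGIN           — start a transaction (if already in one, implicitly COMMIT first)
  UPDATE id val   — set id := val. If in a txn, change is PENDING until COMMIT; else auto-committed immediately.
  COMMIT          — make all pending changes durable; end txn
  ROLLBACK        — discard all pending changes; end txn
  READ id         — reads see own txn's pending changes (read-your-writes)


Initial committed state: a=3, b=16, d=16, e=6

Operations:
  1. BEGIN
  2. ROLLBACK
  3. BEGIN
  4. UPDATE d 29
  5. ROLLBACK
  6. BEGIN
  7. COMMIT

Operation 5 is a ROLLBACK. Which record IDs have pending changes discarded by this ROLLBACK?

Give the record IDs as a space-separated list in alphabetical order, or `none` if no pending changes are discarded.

Initial committed: {a=3, b=16, d=16, e=6}
Op 1: BEGIN: in_txn=True, pending={}
Op 2: ROLLBACK: discarded pending []; in_txn=False
Op 3: BEGIN: in_txn=True, pending={}
Op 4: UPDATE d=29 (pending; pending now {d=29})
Op 5: ROLLBACK: discarded pending ['d']; in_txn=False
Op 6: BEGIN: in_txn=True, pending={}
Op 7: COMMIT: merged [] into committed; committed now {a=3, b=16, d=16, e=6}
ROLLBACK at op 5 discards: ['d']

Answer: d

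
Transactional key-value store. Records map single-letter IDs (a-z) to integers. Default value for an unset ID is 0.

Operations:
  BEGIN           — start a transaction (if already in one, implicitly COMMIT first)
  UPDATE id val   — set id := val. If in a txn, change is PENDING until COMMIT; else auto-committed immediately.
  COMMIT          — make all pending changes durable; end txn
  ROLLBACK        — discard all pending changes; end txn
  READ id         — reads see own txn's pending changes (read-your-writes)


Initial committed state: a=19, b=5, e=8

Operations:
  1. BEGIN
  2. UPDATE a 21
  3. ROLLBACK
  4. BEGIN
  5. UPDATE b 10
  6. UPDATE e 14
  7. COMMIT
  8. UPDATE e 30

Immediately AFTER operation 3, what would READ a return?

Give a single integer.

Initial committed: {a=19, b=5, e=8}
Op 1: BEGIN: in_txn=True, pending={}
Op 2: UPDATE a=21 (pending; pending now {a=21})
Op 3: ROLLBACK: discarded pending ['a']; in_txn=False
After op 3: visible(a) = 19 (pending={}, committed={a=19, b=5, e=8})

Answer: 19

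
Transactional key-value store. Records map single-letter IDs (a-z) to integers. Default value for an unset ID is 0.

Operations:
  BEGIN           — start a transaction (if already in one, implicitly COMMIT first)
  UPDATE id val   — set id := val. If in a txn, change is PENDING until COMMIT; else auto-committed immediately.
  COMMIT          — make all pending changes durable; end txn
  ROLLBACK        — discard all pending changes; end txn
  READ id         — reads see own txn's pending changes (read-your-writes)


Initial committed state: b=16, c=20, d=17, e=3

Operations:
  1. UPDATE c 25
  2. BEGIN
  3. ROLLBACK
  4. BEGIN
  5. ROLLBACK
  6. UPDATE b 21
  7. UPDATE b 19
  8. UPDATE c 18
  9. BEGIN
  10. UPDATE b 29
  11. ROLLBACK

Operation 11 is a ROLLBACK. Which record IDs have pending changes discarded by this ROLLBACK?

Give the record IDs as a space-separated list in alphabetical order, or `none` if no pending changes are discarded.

Answer: b

Derivation:
Initial committed: {b=16, c=20, d=17, e=3}
Op 1: UPDATE c=25 (auto-commit; committed c=25)
Op 2: BEGIN: in_txn=True, pending={}
Op 3: ROLLBACK: discarded pending []; in_txn=False
Op 4: BEGIN: in_txn=True, pending={}
Op 5: ROLLBACK: discarded pending []; in_txn=False
Op 6: UPDATE b=21 (auto-commit; committed b=21)
Op 7: UPDATE b=19 (auto-commit; committed b=19)
Op 8: UPDATE c=18 (auto-commit; committed c=18)
Op 9: BEGIN: in_txn=True, pending={}
Op 10: UPDATE b=29 (pending; pending now {b=29})
Op 11: ROLLBACK: discarded pending ['b']; in_txn=False
ROLLBACK at op 11 discards: ['b']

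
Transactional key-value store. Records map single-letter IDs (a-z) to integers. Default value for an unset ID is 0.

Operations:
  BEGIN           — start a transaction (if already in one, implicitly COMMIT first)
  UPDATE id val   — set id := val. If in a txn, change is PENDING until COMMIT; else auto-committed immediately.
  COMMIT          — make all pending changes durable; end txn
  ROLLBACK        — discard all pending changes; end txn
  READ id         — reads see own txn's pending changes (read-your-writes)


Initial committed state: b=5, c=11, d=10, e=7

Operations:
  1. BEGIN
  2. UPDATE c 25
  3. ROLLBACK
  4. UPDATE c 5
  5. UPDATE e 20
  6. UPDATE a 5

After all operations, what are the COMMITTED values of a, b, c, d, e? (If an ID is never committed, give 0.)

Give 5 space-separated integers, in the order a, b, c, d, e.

Initial committed: {b=5, c=11, d=10, e=7}
Op 1: BEGIN: in_txn=True, pending={}
Op 2: UPDATE c=25 (pending; pending now {c=25})
Op 3: ROLLBACK: discarded pending ['c']; in_txn=False
Op 4: UPDATE c=5 (auto-commit; committed c=5)
Op 5: UPDATE e=20 (auto-commit; committed e=20)
Op 6: UPDATE a=5 (auto-commit; committed a=5)
Final committed: {a=5, b=5, c=5, d=10, e=20}

Answer: 5 5 5 10 20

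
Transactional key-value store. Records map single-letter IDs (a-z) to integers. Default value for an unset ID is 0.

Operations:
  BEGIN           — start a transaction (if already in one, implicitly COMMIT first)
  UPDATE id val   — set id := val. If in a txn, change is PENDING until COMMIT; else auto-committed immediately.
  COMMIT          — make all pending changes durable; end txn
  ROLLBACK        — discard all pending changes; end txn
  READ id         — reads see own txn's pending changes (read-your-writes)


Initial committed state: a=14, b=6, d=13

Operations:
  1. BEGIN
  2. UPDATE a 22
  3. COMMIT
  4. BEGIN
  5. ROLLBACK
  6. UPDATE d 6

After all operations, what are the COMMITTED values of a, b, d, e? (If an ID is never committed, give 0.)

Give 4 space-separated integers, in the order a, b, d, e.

Initial committed: {a=14, b=6, d=13}
Op 1: BEGIN: in_txn=True, pending={}
Op 2: UPDATE a=22 (pending; pending now {a=22})
Op 3: COMMIT: merged ['a'] into committed; committed now {a=22, b=6, d=13}
Op 4: BEGIN: in_txn=True, pending={}
Op 5: ROLLBACK: discarded pending []; in_txn=False
Op 6: UPDATE d=6 (auto-commit; committed d=6)
Final committed: {a=22, b=6, d=6}

Answer: 22 6 6 0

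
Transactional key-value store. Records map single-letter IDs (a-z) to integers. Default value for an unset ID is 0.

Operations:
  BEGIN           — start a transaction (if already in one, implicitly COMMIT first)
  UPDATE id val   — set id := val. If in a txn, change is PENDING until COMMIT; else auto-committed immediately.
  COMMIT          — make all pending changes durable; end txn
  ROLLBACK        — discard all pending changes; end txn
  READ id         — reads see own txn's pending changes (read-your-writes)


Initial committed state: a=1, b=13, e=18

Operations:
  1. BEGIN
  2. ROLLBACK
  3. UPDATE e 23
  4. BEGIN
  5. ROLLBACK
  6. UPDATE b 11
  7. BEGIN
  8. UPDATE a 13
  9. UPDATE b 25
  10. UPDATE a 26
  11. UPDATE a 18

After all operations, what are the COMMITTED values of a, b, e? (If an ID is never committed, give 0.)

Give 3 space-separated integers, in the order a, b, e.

Answer: 1 11 23

Derivation:
Initial committed: {a=1, b=13, e=18}
Op 1: BEGIN: in_txn=True, pending={}
Op 2: ROLLBACK: discarded pending []; in_txn=False
Op 3: UPDATE e=23 (auto-commit; committed e=23)
Op 4: BEGIN: in_txn=True, pending={}
Op 5: ROLLBACK: discarded pending []; in_txn=False
Op 6: UPDATE b=11 (auto-commit; committed b=11)
Op 7: BEGIN: in_txn=True, pending={}
Op 8: UPDATE a=13 (pending; pending now {a=13})
Op 9: UPDATE b=25 (pending; pending now {a=13, b=25})
Op 10: UPDATE a=26 (pending; pending now {a=26, b=25})
Op 11: UPDATE a=18 (pending; pending now {a=18, b=25})
Final committed: {a=1, b=11, e=23}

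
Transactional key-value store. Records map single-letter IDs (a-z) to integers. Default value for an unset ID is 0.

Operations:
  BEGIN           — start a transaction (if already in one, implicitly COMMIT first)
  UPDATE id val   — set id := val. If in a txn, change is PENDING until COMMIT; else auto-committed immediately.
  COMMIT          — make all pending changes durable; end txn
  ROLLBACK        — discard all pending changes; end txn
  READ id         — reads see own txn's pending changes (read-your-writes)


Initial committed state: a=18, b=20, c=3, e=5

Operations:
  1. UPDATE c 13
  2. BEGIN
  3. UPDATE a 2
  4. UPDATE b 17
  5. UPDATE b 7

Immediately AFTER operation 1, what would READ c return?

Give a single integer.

Initial committed: {a=18, b=20, c=3, e=5}
Op 1: UPDATE c=13 (auto-commit; committed c=13)
After op 1: visible(c) = 13 (pending={}, committed={a=18, b=20, c=13, e=5})

Answer: 13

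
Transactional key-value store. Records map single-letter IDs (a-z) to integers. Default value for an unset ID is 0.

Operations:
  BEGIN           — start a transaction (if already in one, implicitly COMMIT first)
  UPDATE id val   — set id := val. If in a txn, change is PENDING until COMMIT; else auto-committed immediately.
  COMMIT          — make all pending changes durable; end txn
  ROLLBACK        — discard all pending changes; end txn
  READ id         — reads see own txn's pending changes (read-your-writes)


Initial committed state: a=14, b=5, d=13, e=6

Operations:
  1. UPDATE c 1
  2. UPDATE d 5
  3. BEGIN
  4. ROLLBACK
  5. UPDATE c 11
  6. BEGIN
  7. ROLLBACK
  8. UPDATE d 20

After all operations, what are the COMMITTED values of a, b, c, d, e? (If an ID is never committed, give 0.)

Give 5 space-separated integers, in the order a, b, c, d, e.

Initial committed: {a=14, b=5, d=13, e=6}
Op 1: UPDATE c=1 (auto-commit; committed c=1)
Op 2: UPDATE d=5 (auto-commit; committed d=5)
Op 3: BEGIN: in_txn=True, pending={}
Op 4: ROLLBACK: discarded pending []; in_txn=False
Op 5: UPDATE c=11 (auto-commit; committed c=11)
Op 6: BEGIN: in_txn=True, pending={}
Op 7: ROLLBACK: discarded pending []; in_txn=False
Op 8: UPDATE d=20 (auto-commit; committed d=20)
Final committed: {a=14, b=5, c=11, d=20, e=6}

Answer: 14 5 11 20 6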